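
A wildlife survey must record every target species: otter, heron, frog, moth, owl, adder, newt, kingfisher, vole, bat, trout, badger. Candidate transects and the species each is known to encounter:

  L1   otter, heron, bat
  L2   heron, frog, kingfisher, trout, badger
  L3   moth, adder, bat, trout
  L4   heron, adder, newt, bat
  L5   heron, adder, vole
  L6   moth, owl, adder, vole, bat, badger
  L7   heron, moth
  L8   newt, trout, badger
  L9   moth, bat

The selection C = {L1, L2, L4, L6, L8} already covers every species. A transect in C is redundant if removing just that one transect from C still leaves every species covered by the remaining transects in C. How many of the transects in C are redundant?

Drop L1: otter uncovered — not redundant.
Drop L2: frog, kingfisher uncovered — not redundant.
Drop L4: the rest still cover every species — redundant.
Drop L6: moth, owl, vole uncovered — not redundant.
Drop L8: the rest still cover every species — redundant.
2 redundant: L4, L8.

2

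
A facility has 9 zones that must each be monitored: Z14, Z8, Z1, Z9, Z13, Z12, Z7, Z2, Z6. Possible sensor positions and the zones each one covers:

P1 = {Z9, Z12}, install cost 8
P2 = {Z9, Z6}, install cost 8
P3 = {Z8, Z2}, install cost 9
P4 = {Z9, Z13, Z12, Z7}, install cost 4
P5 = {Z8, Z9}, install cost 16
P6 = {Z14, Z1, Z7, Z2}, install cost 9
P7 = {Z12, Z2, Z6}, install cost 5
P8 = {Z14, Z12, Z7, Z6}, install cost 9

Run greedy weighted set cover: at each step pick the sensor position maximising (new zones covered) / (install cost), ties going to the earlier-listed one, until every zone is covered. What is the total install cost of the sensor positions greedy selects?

27

Pick 1: P4 adds 4 new (Z9, Z13, Z12, Z7) at install cost 4 (ratio 4/4).
Pick 2: P7 adds 2 new (Z2, Z6) at install cost 5 (ratio 2/5).
Pick 3: P6 adds 2 new (Z14, Z1) at install cost 9 (ratio 2/9).
Pick 4: P3 adds 1 new (Z8) at install cost 9 (ratio 1/9).
Greedy total install cost: 4 + 5 + 9 + 9 = 27.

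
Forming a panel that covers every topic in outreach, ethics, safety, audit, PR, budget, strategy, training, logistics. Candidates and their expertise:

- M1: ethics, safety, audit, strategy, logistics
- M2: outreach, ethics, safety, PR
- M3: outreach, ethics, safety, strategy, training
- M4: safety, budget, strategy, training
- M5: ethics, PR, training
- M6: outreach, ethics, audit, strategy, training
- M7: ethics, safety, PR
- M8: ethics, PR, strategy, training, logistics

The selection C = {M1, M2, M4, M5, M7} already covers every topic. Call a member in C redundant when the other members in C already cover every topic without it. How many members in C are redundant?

Drop M1: audit, logistics uncovered — not redundant.
Drop M2: outreach uncovered — not redundant.
Drop M4: budget uncovered — not redundant.
Drop M5: the rest still cover every topic — redundant.
Drop M7: the rest still cover every topic — redundant.
2 redundant: M5, M7.

2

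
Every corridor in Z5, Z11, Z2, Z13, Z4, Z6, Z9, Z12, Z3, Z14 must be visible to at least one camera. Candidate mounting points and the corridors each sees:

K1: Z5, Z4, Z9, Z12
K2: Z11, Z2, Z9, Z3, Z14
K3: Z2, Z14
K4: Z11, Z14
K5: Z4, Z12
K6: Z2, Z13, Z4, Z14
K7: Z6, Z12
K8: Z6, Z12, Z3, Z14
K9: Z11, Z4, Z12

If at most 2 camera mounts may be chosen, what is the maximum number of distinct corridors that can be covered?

8

Choosing K1, K2 covers {Z5, Z11, Z2, Z4, Z9, Z12, Z3, Z14} — 8 corridors.
No choice of 2 camera mounts does better; here Z13, Z6 are left uncovered.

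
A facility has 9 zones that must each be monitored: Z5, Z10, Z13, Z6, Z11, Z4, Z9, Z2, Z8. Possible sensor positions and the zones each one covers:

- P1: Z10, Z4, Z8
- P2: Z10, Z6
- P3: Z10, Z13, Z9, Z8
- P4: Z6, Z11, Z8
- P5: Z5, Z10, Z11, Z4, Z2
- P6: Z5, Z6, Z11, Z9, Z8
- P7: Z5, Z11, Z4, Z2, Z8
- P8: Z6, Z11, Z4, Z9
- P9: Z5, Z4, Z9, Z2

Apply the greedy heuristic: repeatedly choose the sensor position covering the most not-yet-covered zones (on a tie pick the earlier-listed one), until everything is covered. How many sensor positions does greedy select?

Pick 1: P5 covers 5 new zones (Z5, Z10, Z11, Z4, Z2).
Pick 2: P3 covers 3 new zones (Z13, Z9, Z8).
Pick 3: P2 covers 1 new zones (Z6).
Greedy uses 3 sensor positions.

3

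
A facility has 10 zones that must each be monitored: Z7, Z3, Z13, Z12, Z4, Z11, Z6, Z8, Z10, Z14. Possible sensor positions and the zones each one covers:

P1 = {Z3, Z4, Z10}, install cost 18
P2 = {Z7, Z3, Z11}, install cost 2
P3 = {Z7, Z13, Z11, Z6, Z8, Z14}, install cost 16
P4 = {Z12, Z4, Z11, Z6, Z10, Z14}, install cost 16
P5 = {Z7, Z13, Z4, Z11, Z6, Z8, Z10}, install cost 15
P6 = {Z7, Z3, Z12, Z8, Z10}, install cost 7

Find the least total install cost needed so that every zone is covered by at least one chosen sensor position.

33

P2, P4, P5 cover every zone at install cost 2 + 16 + 15 = 33.
Any cover uses at least 3 sensor positions; among all covering selections none totals below 33.
Greedy by coverage-per-install cost would pick P2, P6, P5, P3 for 40 — worse than the optimum 33.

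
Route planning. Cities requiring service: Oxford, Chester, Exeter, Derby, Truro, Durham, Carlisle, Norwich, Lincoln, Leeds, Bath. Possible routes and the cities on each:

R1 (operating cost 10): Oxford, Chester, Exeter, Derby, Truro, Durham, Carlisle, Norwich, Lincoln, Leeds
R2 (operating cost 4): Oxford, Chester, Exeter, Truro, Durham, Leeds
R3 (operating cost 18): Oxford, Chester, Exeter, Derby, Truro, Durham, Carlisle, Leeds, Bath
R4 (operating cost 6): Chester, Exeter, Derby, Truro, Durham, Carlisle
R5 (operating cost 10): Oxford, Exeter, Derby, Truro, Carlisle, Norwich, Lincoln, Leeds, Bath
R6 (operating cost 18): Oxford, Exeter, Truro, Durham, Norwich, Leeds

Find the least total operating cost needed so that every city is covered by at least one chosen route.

14

R2, R5 cover every city at operating cost 4 + 10 = 14.
Any cover uses at least 2 routes; among all covering selections none totals below 14.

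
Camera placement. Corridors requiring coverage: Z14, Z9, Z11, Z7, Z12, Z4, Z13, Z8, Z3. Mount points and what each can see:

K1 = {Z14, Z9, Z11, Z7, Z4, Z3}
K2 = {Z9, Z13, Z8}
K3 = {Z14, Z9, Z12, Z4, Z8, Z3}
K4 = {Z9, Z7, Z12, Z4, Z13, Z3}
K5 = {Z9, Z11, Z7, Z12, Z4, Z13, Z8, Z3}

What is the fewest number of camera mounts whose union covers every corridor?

2

K1, K5 together cover {Z14, Z9, Z11, Z7, Z12, Z4, Z13, Z8, Z3} — every corridor.
No single camera mount contains all 9 corridors, so 2 is optimal.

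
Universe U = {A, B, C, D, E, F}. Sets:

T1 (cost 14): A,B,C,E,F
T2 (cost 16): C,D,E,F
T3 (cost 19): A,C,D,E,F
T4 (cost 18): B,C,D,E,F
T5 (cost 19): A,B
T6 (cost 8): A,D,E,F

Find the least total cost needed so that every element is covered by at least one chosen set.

T1, T6 cover every element at cost 14 + 8 = 22.
Any cover uses at least 2 sets; among all covering selections none totals below 22.

22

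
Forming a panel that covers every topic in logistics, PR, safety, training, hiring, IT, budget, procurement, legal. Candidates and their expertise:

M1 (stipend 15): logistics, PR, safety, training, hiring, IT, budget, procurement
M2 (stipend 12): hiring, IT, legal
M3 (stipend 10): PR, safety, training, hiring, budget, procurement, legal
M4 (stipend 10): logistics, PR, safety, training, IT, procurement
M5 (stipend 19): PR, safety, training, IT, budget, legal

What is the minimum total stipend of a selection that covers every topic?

M3, M4 cover every topic at stipend 10 + 10 = 20.
Any cover uses at least 2 members; among all covering selections none totals below 20.

20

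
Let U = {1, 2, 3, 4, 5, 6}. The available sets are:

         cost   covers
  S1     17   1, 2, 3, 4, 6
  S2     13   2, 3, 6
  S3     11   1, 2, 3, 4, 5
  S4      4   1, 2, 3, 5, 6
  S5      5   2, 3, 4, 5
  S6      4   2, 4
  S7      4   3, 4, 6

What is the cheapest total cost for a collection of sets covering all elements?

8

S4, S6 cover every element at cost 4 + 4 = 8.
Any cover uses at least 2 sets; among all covering selections none totals below 8.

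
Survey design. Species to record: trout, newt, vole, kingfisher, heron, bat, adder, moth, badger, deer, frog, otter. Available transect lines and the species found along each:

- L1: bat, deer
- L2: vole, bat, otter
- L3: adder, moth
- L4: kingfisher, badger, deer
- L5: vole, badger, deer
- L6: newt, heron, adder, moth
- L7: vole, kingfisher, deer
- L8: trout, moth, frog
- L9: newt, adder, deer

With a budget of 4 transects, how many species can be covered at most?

12

Choosing L2, L4, L6, L8 covers {trout, newt, vole, kingfisher, heron, bat, adder, moth, badger, deer, frog, otter} — 12 species.
That is all 12 species.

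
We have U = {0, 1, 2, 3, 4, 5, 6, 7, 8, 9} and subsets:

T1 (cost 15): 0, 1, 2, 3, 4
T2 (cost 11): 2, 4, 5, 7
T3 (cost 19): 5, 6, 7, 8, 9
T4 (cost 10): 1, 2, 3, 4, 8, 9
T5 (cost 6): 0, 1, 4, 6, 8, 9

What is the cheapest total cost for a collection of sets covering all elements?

T2, T4, T5 cover every element at cost 11 + 10 + 6 = 27.
Any cover uses at least 2 sets; among all covering selections none totals below 27.

27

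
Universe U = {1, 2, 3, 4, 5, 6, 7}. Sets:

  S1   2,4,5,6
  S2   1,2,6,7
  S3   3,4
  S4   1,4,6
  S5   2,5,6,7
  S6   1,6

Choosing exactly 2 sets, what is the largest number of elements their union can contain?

Choosing S1, S2 covers {1, 2, 4, 5, 6, 7} — 6 elements.
No choice of 2 sets does better; here 3 is left uncovered.

6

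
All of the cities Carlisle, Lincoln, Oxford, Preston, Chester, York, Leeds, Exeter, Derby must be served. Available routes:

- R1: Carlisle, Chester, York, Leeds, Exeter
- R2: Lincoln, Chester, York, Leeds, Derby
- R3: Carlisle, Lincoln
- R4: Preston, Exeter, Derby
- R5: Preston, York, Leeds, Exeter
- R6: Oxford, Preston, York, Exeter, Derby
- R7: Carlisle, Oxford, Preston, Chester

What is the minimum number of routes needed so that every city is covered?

3

R1, R2, R6 together cover {Carlisle, Lincoln, Oxford, Preston, Chester, York, Leeds, Exeter, Derby} — every city.
No 2 of the 7 routes cover everything (all 21 pairs fall short), so 3 is minimum.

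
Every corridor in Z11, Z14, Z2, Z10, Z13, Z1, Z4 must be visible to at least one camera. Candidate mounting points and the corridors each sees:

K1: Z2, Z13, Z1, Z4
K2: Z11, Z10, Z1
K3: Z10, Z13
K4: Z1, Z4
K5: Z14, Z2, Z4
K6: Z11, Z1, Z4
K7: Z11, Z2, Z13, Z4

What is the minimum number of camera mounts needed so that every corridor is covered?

K1, K2, K5 together cover {Z11, Z14, Z2, Z10, Z13, Z1, Z4} — every corridor.
No 2 of the 7 camera mounts cover everything (all 21 pairs fall short), so 3 is minimum.

3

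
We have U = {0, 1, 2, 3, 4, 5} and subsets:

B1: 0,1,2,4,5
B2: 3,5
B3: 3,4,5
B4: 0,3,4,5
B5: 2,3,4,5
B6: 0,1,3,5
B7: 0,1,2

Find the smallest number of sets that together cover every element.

B1, B2 together cover {0, 1, 2, 3, 4, 5} — every element.
No single set contains all 6 elements, so 2 is optimal.

2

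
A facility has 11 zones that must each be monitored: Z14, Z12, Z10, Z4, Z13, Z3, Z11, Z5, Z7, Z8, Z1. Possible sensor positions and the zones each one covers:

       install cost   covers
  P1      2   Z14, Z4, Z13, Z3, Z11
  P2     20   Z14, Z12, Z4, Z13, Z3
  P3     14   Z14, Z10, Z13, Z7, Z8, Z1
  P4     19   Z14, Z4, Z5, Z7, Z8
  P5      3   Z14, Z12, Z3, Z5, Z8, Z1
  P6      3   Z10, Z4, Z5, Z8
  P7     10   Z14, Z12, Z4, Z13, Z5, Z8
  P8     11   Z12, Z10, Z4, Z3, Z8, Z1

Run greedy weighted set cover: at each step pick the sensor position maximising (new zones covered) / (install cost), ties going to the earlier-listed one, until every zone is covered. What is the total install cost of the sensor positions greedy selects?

22

Pick 1: P1 adds 5 new (Z14, Z4, Z13, Z3, Z11) at install cost 2 (ratio 5/2).
Pick 2: P5 adds 4 new (Z12, Z5, Z8, Z1) at install cost 3 (ratio 4/3).
Pick 3: P6 adds 1 new (Z10) at install cost 3 (ratio 1/3).
Pick 4: P3 adds 1 new (Z7) at install cost 14 (ratio 1/14).
Greedy total install cost: 2 + 3 + 3 + 14 = 22. (The true optimum is 19, so greedy overshoots here.)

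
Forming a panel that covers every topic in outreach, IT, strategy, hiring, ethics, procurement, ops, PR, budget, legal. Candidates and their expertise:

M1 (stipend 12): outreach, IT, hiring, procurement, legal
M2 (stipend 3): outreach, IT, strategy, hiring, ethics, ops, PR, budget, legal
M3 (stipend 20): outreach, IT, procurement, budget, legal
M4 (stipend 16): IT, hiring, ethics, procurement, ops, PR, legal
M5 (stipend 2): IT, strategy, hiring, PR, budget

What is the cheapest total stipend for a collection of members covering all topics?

15

M1, M2 cover every topic at stipend 12 + 3 = 15.
Any cover uses at least 2 members; among all covering selections none totals below 15.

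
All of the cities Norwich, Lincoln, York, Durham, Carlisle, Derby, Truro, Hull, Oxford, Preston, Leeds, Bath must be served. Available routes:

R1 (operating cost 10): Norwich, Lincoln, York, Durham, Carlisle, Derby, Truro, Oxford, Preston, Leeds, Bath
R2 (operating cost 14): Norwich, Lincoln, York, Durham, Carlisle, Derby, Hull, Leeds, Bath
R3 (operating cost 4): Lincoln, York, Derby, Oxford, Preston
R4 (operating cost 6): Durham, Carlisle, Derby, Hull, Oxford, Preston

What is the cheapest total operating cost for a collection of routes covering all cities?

16

R1, R4 cover every city at operating cost 10 + 6 = 16.
Any cover uses at least 2 routes; among all covering selections none totals below 16.
Greedy by coverage-per-operating cost would pick R3, R1, R4 for 20 — worse than the optimum 16.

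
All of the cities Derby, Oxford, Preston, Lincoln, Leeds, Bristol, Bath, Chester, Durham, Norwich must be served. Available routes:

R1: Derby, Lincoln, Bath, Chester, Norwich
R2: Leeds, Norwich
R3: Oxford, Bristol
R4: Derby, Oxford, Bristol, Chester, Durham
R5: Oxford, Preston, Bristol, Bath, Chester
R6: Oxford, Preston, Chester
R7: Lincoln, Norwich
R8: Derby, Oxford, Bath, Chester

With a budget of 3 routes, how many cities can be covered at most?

Choosing R1, R2, R4 covers {Derby, Oxford, Lincoln, Leeds, Bristol, Bath, Chester, Durham, Norwich} — 9 cities.
No choice of 3 routes does better; here Preston is left uncovered.

9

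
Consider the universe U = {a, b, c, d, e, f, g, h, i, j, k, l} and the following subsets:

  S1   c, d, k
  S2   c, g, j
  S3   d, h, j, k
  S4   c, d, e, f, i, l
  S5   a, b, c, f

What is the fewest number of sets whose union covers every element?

4

S2, S3, S4, S5 together cover {a, b, c, d, e, f, g, h, i, j, k, l} — every element.
No 3 of the 5 sets cover everything (all 10 triples fall short), so 4 is minimum.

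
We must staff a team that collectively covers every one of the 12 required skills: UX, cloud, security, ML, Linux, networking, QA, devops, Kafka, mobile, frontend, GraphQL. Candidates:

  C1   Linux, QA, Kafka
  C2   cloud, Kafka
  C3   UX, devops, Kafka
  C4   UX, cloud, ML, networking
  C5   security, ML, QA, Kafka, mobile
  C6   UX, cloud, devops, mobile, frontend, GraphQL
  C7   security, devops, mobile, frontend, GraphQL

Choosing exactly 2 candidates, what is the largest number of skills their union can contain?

Choosing C5, C6 covers {UX, cloud, security, ML, QA, devops, Kafka, mobile, frontend, GraphQL} — 10 skills.
No choice of 2 candidates does better; here Linux, networking are left uncovered.

10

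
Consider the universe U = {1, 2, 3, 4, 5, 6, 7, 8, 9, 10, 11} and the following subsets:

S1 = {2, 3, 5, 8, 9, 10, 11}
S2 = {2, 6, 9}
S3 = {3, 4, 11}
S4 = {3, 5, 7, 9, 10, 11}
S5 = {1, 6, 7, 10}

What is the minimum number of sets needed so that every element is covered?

S1, S3, S5 together cover {1, 2, 3, 4, 5, 6, 7, 8, 9, 10, 11} — every element.
No 2 of the 5 sets cover everything (all 10 pairs fall short), so 3 is minimum.

3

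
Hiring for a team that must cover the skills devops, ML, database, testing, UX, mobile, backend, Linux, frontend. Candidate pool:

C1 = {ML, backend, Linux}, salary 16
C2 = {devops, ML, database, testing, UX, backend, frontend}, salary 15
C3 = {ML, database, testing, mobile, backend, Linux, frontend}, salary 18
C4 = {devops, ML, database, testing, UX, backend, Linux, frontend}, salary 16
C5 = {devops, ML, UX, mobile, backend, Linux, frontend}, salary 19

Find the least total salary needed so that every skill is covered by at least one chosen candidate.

33

C2, C3 cover every skill at salary 15 + 18 = 33.
Any cover uses at least 2 candidates; among all covering selections none totals below 33.
Greedy by coverage-per-salary would pick C4, C3 for 34 — worse than the optimum 33.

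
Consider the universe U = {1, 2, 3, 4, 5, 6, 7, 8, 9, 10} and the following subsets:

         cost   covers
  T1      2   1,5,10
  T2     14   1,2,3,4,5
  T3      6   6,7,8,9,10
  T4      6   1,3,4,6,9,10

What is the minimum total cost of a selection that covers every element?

20

T2, T3 cover every element at cost 14 + 6 = 20.
Any cover uses at least 2 sets; among all covering selections none totals below 20.
Greedy by coverage-per-cost would pick T1, T3, T4, T2 for 28 — worse than the optimum 20.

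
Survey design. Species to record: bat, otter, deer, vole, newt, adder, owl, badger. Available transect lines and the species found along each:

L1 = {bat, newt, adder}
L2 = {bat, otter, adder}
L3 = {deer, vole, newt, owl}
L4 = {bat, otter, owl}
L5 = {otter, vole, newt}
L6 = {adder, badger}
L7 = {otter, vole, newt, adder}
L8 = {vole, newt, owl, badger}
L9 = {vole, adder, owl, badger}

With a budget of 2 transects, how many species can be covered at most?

7

Choosing L2, L3 covers {bat, otter, deer, vole, newt, adder, owl} — 7 species.
No choice of 2 transects does better; here badger is left uncovered.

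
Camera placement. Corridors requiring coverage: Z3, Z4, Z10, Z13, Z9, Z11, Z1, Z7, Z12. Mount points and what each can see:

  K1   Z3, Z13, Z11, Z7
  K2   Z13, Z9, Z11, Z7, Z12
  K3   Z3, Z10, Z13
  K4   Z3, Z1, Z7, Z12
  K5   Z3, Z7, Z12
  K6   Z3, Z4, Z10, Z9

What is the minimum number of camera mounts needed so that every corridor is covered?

K1, K4, K6 together cover {Z3, Z4, Z10, Z13, Z9, Z11, Z1, Z7, Z12} — every corridor.
No 2 of the 6 camera mounts cover everything (all 15 pairs fall short), so 3 is minimum.

3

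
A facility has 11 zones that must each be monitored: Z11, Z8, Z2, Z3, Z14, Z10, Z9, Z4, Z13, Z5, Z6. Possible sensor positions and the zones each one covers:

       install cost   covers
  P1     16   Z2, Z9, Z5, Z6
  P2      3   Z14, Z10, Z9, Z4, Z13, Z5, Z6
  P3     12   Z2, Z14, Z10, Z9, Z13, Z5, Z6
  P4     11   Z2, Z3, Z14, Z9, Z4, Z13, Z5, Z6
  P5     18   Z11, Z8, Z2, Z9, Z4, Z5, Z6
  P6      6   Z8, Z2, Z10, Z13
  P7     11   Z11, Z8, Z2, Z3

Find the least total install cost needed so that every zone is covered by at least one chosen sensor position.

14

P2, P7 cover every zone at install cost 3 + 11 = 14.
Any cover uses at least 2 sensor positions; among all covering selections none totals below 14.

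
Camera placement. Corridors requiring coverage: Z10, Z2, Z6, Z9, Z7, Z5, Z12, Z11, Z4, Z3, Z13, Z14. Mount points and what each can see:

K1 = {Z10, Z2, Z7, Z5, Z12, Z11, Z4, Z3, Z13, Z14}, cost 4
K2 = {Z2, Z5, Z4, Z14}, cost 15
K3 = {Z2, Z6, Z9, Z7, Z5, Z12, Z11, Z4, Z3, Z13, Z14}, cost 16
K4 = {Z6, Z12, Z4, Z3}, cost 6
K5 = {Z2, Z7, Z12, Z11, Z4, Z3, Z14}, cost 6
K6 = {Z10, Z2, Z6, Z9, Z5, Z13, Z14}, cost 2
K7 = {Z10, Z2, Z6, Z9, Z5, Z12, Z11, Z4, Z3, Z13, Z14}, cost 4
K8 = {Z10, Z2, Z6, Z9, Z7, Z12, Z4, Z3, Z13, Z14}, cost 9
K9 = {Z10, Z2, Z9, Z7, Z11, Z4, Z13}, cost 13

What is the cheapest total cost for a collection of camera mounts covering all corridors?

6

K1, K6 cover every corridor at cost 4 + 2 = 6.
Any cover uses at least 2 camera mounts; among all covering selections none totals below 6.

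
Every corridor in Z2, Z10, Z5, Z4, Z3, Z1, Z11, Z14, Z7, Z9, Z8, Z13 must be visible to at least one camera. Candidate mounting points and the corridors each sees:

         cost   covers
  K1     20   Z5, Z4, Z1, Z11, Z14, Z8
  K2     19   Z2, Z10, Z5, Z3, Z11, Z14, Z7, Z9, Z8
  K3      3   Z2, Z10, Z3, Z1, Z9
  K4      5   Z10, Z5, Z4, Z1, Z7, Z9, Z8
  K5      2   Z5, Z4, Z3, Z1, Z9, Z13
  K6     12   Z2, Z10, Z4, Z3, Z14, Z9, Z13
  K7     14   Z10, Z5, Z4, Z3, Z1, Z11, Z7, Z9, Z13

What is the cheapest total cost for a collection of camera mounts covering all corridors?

21

K2, K5 cover every corridor at cost 19 + 2 = 21.
Any cover uses at least 2 camera mounts; among all covering selections none totals below 21.
Greedy by coverage-per-cost would pick K5, K3, K4, K2 for 29 — worse than the optimum 21.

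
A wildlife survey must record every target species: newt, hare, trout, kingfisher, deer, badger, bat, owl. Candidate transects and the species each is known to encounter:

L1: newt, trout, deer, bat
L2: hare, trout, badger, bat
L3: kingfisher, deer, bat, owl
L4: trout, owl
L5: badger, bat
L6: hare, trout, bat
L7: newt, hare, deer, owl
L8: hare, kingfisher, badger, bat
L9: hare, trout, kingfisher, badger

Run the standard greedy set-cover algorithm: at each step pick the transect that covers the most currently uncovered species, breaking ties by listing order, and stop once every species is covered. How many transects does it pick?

3

Pick 1: L1 covers 4 new species (newt, trout, deer, bat).
Pick 2: L8 covers 3 new species (hare, kingfisher, badger).
Pick 3: L3 covers 1 new species (owl).
Greedy uses 3 transects.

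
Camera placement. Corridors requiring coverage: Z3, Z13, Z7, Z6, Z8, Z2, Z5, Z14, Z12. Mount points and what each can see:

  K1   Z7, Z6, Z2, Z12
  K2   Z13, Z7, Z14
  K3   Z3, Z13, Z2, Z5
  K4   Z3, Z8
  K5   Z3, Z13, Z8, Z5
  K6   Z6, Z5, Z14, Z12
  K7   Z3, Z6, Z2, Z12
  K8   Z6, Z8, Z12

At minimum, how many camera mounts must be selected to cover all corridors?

3

K1, K2, K5 together cover {Z3, Z13, Z7, Z6, Z8, Z2, Z5, Z14, Z12} — every corridor.
No 2 of the 8 camera mounts cover everything (all 28 pairs fall short), so 3 is minimum.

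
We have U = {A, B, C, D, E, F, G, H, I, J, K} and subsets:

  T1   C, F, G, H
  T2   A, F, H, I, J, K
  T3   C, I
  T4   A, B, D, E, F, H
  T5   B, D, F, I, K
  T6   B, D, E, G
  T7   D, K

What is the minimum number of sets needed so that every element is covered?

3

T1, T2, T4 together cover {A, B, C, D, E, F, G, H, I, J, K} — every element.
No 2 of the 7 sets cover everything (all 21 pairs fall short), so 3 is minimum.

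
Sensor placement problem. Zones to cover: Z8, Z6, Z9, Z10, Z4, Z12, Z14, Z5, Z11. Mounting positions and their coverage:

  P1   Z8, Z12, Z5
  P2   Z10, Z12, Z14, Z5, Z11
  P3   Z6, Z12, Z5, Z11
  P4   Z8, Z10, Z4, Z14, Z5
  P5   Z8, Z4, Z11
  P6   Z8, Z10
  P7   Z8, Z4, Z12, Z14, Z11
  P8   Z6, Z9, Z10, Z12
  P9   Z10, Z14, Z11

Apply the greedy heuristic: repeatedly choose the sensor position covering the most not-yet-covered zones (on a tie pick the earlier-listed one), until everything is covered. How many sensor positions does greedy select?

3

Pick 1: P2 covers 5 new zones (Z10, Z12, Z14, Z5, Z11).
Pick 2: P4 covers 2 new zones (Z8, Z4).
Pick 3: P8 covers 2 new zones (Z6, Z9).
Greedy uses 3 sensor positions.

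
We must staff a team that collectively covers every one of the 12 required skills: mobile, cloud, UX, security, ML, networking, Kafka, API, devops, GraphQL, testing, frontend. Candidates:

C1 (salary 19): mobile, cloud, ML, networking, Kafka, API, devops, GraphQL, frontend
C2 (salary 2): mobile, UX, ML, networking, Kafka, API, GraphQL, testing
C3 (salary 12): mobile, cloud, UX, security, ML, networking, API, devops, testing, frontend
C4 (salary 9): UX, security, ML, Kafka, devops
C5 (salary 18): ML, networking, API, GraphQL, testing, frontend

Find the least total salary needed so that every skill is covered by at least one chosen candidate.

14

C2, C3 cover every skill at salary 2 + 12 = 14.
Any cover uses at least 2 candidates; among all covering selections none totals below 14.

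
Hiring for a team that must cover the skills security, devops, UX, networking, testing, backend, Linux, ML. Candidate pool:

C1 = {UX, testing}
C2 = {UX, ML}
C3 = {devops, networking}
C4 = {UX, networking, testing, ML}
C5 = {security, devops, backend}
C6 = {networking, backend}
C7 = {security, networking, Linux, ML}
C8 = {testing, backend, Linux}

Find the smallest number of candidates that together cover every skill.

3

C1, C5, C7 together cover {security, devops, UX, networking, testing, backend, Linux, ML} — every skill.
No 2 of the 8 candidates cover everything (all 28 pairs fall short), so 3 is minimum.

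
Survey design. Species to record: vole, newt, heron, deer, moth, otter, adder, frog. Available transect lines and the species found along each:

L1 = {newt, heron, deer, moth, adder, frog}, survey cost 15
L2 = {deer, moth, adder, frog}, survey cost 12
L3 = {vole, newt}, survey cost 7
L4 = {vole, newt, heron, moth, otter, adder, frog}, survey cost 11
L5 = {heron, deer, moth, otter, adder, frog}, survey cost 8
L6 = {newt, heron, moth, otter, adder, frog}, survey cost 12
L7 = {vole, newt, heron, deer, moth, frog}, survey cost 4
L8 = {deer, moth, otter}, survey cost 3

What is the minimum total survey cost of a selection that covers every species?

L5, L7 cover every species at survey cost 8 + 4 = 12.
Any cover uses at least 2 transects; among all covering selections none totals below 12.
Greedy by coverage-per-survey cost would pick L7, L8, L5 for 15 — worse than the optimum 12.

12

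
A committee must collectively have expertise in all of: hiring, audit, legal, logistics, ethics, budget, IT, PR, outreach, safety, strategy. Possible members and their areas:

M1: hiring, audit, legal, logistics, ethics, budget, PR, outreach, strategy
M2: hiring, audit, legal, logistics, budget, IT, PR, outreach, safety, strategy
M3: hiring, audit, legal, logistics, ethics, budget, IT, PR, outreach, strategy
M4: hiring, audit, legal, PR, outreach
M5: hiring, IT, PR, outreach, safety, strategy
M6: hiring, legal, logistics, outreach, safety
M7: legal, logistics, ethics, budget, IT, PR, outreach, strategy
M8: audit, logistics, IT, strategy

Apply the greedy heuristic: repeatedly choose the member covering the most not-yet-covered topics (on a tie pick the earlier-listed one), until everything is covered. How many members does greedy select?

Pick 1: M2 covers 10 new topics (hiring, audit, legal, logistics, budget, IT, PR, outreach, safety, strategy).
Pick 2: M1 covers 1 new topics (ethics).
Greedy uses 2 members.

2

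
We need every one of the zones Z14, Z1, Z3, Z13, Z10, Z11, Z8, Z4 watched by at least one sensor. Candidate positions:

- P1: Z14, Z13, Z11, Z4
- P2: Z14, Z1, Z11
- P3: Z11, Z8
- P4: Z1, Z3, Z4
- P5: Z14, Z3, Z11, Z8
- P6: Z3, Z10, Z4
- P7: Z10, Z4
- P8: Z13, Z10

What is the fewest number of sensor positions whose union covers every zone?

P4, P5, P8 together cover {Z14, Z1, Z3, Z13, Z10, Z11, Z8, Z4} — every zone.
No 2 of the 8 sensor positions cover everything (all 28 pairs fall short), so 3 is minimum.

3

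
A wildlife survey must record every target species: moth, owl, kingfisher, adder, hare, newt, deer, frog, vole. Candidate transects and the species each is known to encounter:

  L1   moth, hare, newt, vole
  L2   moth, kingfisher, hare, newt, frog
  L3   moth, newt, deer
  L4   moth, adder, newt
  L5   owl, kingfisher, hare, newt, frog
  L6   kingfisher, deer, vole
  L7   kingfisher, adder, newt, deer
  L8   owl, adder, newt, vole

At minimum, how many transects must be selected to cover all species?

3

L1, L5, L7 together cover {moth, owl, kingfisher, adder, hare, newt, deer, frog, vole} — every species.
No 2 of the 8 transects cover everything (all 28 pairs fall short), so 3 is minimum.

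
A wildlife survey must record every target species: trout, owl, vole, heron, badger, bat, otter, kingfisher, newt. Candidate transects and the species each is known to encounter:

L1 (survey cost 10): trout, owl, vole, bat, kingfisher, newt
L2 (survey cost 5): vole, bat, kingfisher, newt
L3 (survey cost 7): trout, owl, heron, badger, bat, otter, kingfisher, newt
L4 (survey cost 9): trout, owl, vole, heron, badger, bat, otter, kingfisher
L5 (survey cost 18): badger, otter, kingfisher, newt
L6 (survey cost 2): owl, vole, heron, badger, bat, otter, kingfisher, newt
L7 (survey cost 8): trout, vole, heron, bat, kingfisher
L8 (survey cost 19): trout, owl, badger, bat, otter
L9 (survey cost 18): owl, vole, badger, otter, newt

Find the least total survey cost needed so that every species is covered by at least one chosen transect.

9

L3, L6 cover every species at survey cost 7 + 2 = 9.
Any cover uses at least 2 transects; among all covering selections none totals below 9.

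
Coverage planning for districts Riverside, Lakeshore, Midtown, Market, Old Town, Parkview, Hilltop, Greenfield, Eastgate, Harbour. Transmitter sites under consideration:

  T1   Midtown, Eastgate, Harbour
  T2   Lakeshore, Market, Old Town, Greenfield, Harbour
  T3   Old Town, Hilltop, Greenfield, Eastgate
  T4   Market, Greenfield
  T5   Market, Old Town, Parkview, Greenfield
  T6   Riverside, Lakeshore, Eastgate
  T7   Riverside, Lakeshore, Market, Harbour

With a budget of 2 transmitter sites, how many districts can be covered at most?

8

Choosing T3, T7 covers {Riverside, Lakeshore, Market, Old Town, Hilltop, Greenfield, Eastgate, Harbour} — 8 districts.
No choice of 2 transmitter sites does better; here Midtown, Parkview are left uncovered.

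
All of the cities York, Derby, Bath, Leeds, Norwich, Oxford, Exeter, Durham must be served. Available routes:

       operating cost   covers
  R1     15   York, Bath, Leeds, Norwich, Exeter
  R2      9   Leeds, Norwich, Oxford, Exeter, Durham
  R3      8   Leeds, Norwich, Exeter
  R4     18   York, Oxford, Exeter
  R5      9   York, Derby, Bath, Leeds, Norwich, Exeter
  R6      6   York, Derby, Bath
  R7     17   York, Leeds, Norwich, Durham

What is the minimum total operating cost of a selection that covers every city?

15

R2, R6 cover every city at operating cost 9 + 6 = 15.
Any cover uses at least 2 routes; among all covering selections none totals below 15.
Greedy by coverage-per-operating cost would pick R5, R2 for 18 — worse than the optimum 15.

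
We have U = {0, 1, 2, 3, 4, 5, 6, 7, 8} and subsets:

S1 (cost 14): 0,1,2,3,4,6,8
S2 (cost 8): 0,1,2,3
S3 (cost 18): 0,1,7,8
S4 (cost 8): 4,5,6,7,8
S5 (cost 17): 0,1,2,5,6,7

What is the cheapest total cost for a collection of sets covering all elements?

16

S2, S4 cover every element at cost 8 + 8 = 16.
Any cover uses at least 2 sets; among all covering selections none totals below 16.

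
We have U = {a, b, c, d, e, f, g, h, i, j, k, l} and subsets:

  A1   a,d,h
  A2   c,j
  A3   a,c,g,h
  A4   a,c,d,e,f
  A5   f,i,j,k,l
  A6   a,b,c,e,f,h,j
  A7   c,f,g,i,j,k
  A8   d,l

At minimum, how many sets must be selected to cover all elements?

3

A6, A7, A8 together cover {a, b, c, d, e, f, g, h, i, j, k, l} — every element.
No 2 of the 8 sets cover everything (all 28 pairs fall short), so 3 is minimum.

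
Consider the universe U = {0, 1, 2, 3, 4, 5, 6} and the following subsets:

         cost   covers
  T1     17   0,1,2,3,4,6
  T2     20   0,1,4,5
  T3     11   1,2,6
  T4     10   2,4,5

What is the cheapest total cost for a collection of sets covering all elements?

T1, T4 cover every element at cost 17 + 10 = 27.
Any cover uses at least 2 sets; among all covering selections none totals below 27.

27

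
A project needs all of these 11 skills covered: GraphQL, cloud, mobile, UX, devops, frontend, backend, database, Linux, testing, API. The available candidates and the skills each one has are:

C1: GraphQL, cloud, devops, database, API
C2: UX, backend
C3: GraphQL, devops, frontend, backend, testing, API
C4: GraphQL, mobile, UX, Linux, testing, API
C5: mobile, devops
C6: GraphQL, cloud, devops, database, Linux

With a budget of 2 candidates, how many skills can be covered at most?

Choosing C1, C4 covers {GraphQL, cloud, mobile, UX, devops, database, Linux, testing, API} — 9 skills.
No choice of 2 candidates does better; here frontend, backend are left uncovered.

9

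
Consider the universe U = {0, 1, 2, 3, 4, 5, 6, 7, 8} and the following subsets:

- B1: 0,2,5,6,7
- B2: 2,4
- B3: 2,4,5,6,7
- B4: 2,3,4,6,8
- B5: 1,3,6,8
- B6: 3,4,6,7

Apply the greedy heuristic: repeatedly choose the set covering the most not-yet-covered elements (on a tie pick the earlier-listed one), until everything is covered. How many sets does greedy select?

3

Pick 1: B1 covers 5 new elements (0, 2, 5, 6, 7).
Pick 2: B4 covers 3 new elements (3, 4, 8).
Pick 3: B5 covers 1 new elements (1).
Greedy uses 3 sets.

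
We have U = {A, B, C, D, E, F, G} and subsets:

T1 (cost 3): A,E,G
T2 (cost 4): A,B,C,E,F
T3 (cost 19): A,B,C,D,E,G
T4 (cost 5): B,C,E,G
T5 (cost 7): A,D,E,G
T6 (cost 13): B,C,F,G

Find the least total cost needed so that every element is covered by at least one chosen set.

11

T2, T5 cover every element at cost 4 + 7 = 11.
Any cover uses at least 2 sets; among all covering selections none totals below 11.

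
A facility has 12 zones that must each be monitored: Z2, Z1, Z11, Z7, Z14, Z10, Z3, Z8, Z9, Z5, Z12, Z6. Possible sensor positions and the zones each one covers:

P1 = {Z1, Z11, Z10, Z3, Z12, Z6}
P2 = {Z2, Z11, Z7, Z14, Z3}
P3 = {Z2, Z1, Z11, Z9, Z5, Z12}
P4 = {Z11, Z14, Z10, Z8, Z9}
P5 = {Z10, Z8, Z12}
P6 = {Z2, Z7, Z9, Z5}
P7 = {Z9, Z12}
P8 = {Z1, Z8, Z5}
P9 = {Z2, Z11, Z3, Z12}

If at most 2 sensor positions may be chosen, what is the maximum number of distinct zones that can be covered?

Choosing P1, P6 covers {Z2, Z1, Z11, Z7, Z10, Z3, Z9, Z5, Z12, Z6} — 10 zones.
No choice of 2 sensor positions does better; here Z14, Z8 are left uncovered.

10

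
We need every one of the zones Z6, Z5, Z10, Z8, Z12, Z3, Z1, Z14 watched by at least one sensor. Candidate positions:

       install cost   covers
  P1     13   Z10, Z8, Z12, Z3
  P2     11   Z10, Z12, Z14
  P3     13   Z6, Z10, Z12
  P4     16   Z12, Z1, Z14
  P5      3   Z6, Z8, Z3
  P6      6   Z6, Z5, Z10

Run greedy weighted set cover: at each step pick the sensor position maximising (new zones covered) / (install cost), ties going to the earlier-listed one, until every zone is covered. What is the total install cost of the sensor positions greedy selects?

25

Pick 1: P5 adds 3 new (Z6, Z8, Z3) at install cost 3 (ratio 3/3).
Pick 2: P6 adds 2 new (Z5, Z10) at install cost 6 (ratio 2/6).
Pick 3: P4 adds 3 new (Z12, Z1, Z14) at install cost 16 (ratio 3/16).
Greedy total install cost: 3 + 6 + 16 = 25.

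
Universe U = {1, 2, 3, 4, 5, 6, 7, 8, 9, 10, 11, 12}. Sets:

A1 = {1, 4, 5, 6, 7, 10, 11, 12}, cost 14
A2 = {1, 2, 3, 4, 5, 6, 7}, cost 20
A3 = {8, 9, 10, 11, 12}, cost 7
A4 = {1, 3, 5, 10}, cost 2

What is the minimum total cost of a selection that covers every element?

A2, A3 cover every element at cost 20 + 7 = 27.
Any cover uses at least 2 sets; among all covering selections none totals below 27.
Greedy by coverage-per-cost would pick A4, A3, A1, A2 for 43 — worse than the optimum 27.

27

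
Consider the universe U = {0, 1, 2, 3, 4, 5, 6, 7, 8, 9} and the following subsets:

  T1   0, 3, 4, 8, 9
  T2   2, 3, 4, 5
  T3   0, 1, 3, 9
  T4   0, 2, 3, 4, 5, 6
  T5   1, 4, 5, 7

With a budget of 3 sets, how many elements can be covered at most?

10

Choosing T1, T4, T5 covers {0, 1, 2, 3, 4, 5, 6, 7, 8, 9} — 10 elements.
That is all 10 elements.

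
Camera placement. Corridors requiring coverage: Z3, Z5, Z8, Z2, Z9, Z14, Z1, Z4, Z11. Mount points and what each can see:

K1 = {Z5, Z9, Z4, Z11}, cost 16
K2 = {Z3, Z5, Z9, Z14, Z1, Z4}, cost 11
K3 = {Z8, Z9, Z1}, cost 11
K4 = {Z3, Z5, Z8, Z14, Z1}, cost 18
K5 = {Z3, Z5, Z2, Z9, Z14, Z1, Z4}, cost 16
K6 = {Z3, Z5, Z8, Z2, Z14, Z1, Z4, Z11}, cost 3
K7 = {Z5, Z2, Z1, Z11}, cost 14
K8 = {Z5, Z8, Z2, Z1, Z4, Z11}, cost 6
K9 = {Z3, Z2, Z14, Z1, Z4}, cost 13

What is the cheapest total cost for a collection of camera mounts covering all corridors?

14

K2, K6 cover every corridor at cost 11 + 3 = 14.
Any cover uses at least 2 camera mounts; among all covering selections none totals below 14.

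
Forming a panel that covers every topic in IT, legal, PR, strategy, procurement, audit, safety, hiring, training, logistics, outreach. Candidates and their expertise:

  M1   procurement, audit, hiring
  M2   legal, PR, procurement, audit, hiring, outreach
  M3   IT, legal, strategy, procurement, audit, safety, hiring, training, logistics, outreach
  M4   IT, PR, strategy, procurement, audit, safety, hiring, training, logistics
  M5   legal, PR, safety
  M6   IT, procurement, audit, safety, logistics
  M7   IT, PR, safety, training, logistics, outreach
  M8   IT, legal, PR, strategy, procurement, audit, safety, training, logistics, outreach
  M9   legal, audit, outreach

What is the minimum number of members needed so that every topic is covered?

M1, M8 together cover {IT, legal, PR, strategy, procurement, audit, safety, hiring, training, logistics, outreach} — every topic.
No single member contains all 11 topics, so 2 is optimal.

2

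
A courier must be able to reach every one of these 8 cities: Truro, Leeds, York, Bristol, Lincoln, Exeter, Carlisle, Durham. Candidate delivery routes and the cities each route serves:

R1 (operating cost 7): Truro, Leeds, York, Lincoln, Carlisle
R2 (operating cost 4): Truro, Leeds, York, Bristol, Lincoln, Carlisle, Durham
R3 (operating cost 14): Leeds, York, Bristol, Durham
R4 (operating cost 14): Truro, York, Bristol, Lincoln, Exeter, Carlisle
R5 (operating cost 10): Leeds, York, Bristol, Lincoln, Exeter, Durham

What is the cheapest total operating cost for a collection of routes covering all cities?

14

R2, R5 cover every city at operating cost 4 + 10 = 14.
Any cover uses at least 2 routes; among all covering selections none totals below 14.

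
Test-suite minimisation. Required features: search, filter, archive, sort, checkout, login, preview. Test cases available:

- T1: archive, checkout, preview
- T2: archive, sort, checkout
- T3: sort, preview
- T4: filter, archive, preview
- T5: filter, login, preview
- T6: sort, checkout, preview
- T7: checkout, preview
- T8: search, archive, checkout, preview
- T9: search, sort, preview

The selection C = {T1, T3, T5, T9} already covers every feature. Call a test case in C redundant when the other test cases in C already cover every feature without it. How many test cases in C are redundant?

Drop T1: archive, checkout uncovered — not redundant.
Drop T3: the rest still cover every feature — redundant.
Drop T5: filter, login uncovered — not redundant.
Drop T9: search uncovered — not redundant.
1 redundant: T3.

1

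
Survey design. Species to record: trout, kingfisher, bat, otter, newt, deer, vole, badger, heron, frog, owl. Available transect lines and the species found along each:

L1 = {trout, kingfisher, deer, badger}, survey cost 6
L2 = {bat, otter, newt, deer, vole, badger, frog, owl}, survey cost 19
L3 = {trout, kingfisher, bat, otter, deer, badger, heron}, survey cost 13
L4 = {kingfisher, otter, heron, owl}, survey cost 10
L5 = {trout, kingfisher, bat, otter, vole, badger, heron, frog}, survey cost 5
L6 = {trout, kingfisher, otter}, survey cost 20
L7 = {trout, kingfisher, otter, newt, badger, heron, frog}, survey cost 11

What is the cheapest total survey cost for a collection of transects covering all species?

L2, L5 cover every species at survey cost 19 + 5 = 24.
Any cover uses at least 2 transects; among all covering selections none totals below 24.

24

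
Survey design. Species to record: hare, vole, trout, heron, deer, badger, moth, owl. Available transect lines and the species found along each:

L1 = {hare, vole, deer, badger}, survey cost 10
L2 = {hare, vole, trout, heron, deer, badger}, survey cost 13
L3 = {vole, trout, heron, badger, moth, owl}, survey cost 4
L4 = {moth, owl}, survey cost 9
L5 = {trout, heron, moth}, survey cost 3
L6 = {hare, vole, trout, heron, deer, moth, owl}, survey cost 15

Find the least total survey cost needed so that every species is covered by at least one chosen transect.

L1, L3 cover every species at survey cost 10 + 4 = 14.
Any cover uses at least 2 transects; among all covering selections none totals below 14.

14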